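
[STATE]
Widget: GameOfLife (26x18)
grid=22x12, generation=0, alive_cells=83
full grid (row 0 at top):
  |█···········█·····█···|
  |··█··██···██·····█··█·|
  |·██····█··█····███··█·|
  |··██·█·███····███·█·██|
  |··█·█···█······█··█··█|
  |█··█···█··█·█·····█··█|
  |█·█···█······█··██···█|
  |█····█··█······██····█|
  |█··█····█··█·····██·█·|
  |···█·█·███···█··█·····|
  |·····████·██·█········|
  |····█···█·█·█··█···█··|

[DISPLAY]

Gen: 0                    
█···········█·····█···    
··█··██···██·····█··█·    
·██····█··█····███··█·    
··██·█·███····███·█·██    
··█·█···█······█··█··█    
█··█···█··█·█·····█··█    
█·█···█······█··██···█    
█····█··█······██····█    
█··█····█··█·····██·█·    
···█·█·███···█··█·····    
·····████·██·█········    
····█···█·█·█··█···█··    
                          
                          
                          
                          
                          


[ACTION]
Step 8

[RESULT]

Gen: 8                    
····██··███······████·    
···█·██████·····█·█·█·    
··██··················    
·····█·█··············    
···█·█·█·█·········██·    
···██·██···········█··    
······█··█··········█·    
···█····█·███·········    
··██·█·█·█···█········    
··██·█····██·██·······    
··█·█·██···█··········    
···█████····███·······    
                          
                          
                          
                          
                          


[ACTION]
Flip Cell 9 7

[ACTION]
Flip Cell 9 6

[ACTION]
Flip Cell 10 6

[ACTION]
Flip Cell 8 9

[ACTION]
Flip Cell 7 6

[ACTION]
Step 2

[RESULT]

Gen: 10                   
···███···········██···    
··█······██······██···    
·█···█·███············    
······█·█·············    
······███··········██·    
··█····█·██········██·    
······█·····█·········    
··█···█·····██········    
··██··········█·······    
······██···█·██·······    
··██····█·█···█·······    
···█████···██·········    
                          
                          
                          
                          
                          


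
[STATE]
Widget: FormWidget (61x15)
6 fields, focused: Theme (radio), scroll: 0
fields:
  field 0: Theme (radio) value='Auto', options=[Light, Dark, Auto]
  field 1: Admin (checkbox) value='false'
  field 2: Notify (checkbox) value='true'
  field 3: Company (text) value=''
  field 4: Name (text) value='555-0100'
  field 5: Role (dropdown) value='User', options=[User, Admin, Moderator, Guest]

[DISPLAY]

> Theme:      ( ) Light  ( ) Dark  (●) Auto                  
  Admin:      [ ]                                            
  Notify:     [x]                                            
  Company:    [                                             ]
  Name:       [555-0100                                     ]
  Role:       [User                                        ▼]
                                                             
                                                             
                                                             
                                                             
                                                             
                                                             
                                                             
                                                             
                                                             


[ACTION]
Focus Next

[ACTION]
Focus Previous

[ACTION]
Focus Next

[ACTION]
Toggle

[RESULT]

  Theme:      ( ) Light  ( ) Dark  (●) Auto                  
> Admin:      [x]                                            
  Notify:     [x]                                            
  Company:    [                                             ]
  Name:       [555-0100                                     ]
  Role:       [User                                        ▼]
                                                             
                                                             
                                                             
                                                             
                                                             
                                                             
                                                             
                                                             
                                                             


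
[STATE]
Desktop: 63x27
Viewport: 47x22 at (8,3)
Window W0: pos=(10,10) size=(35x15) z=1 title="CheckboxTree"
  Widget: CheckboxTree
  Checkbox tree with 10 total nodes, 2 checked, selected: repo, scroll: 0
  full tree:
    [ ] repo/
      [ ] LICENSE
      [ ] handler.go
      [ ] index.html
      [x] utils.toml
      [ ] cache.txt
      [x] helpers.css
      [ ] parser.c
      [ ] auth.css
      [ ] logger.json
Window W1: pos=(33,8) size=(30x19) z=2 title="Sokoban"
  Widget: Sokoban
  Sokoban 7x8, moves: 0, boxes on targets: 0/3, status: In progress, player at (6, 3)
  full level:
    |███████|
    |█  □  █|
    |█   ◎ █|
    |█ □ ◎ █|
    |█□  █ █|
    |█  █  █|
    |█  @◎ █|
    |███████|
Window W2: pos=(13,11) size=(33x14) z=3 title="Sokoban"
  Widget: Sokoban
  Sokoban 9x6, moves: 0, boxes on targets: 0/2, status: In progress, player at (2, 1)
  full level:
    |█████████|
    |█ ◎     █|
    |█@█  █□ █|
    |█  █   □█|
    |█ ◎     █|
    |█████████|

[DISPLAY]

                                               
                                               
                                               
                                               
                                               
                         ┏━━━━━━━━━━━━━━━━━━━━━
                         ┃ Sokoban             
  ┏━━━━━━━━━━━━━━━━━━━━━━┠─────────────────────
  ┃ C┏━━━━━━━━━━━━━━━━━━━━━━━━━━━━━━━┓         
  ┠──┃ Sokoban                       ┃         
  ┃>[┠───────────────────────────────┨         
  ┃  ┃█████████                      ┃         
  ┃  ┃█ ◎     █                      ┃         
  ┃  ┃█@█  █□ █                      ┃         
  ┃  ┃█  █   □█                      ┃         
  ┃  ┃█ ◎     █                      ┃         
  ┃  ┃█████████                      ┃3        
  ┃  ┃Moves: 0  0/2                  ┃         
  ┃  ┃                               ┃         
  ┃  ┃                               ┃         
  ┃  ┃                               ┃         
  ┗━━┗━━━━━━━━━━━━━━━━━━━━━━━━━━━━━━━┛         


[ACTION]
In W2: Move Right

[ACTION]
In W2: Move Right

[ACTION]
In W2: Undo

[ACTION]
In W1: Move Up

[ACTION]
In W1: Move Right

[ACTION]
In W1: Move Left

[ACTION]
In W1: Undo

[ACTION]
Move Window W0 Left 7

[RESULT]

                                               
                                               
                                               
                                               
                                               
                         ┏━━━━━━━━━━━━━━━━━━━━━
                         ┃ Sokoban             
━━━━━━━━━━━━━━━━━━━━━━━━━┠─────────────────────
ckbox┏━━━━━━━━━━━━━━━━━━━━━━━━━━━━━━━┓         
─────┃ Sokoban                       ┃         
 repo┠───────────────────────────────┨         
 ] LI┃█████████                      ┃         
 ] ha┃█ ◎     █                      ┃         
 ] in┃█@█  █□ █                      ┃         
x] ut┃█  █   □█                      ┃         
 ] ca┃█ ◎     █                      ┃         
x] he┃█████████                      ┃3        
 ] pa┃Moves: 0  0/2                  ┃         
 ] au┃                               ┃         
 ] lo┃                               ┃         
     ┃                               ┃         
━━━━━┗━━━━━━━━━━━━━━━━━━━━━━━━━━━━━━━┛         


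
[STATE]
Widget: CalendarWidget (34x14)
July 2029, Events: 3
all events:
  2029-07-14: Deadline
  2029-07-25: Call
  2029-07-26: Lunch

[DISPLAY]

            July 2029             
Mo Tu We Th Fr Sa Su              
                   1              
 2  3  4  5  6  7  8              
 9 10 11 12 13 14* 15             
16 17 18 19 20 21 22              
23 24 25* 26* 27 28 29            
30 31                             
                                  
                                  
                                  
                                  
                                  
                                  


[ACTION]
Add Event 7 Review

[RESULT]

            July 2029             
Mo Tu We Th Fr Sa Su              
                   1              
 2  3  4  5  6  7*  8             
 9 10 11 12 13 14* 15             
16 17 18 19 20 21 22              
23 24 25* 26* 27 28 29            
30 31                             
                                  
                                  
                                  
                                  
                                  
                                  


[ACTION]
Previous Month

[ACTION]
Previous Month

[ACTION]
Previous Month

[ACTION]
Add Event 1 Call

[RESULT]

            April 2029            
Mo Tu We Th Fr Sa Su              
                   1*             
 2  3  4  5  6  7  8              
 9 10 11 12 13 14 15              
16 17 18 19 20 21 22              
23 24 25 26 27 28 29              
30                                
                                  
                                  
                                  
                                  
                                  
                                  


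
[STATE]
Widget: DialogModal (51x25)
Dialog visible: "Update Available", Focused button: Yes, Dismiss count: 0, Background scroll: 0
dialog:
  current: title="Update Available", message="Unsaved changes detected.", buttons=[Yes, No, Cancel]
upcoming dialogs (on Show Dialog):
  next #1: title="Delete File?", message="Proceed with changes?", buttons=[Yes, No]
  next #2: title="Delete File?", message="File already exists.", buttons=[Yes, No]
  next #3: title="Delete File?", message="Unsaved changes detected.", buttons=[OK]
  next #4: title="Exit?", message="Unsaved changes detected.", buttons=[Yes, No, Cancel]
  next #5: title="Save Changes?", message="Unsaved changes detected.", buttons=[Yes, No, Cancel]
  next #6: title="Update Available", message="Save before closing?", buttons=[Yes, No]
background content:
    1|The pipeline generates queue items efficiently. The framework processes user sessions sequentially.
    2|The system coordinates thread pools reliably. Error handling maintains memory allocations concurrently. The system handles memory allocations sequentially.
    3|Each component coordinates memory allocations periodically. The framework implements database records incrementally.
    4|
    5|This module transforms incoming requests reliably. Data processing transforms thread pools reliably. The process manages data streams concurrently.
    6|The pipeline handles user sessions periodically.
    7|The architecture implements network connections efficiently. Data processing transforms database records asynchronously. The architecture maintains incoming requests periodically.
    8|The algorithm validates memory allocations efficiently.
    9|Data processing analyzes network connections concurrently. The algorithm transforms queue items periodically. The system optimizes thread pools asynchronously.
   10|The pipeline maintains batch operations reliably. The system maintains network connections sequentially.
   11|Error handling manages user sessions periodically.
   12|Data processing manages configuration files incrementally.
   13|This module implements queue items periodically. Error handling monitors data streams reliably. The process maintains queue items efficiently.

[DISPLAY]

The pipeline generates queue items efficiently. The
The system coordinates thread pools reliably. Error
Each component coordinates memory allocations perio
                                                   
This module transforms incoming requests reliably. 
The pipeline handles user sessions periodically.   
The architecture implements network connections eff
The algorithm validates memory allocations efficien
Data processing analyzes network connections concur
The pipeline maintains batch operations reliably. T
Error handl┌───────────────────────────┐iodically. 
Data proces│      Update Available     │les increme
This module│ Unsaved changes detected. │dically. Er
           │    [Yes]  No   Cancel     │           
           └───────────────────────────┘           
                                                   
                                                   
                                                   
                                                   
                                                   
                                                   
                                                   
                                                   
                                                   
                                                   


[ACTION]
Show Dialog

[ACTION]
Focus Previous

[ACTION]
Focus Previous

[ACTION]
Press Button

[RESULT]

The pipeline generates queue items efficiently. The
The system coordinates thread pools reliably. Error
Each component coordinates memory allocations perio
                                                   
This module transforms incoming requests reliably. 
The pipeline handles user sessions periodically.   
The architecture implements network connections eff
The algorithm validates memory allocations efficien
Data processing analyzes network connections concur
The pipeline maintains batch operations reliably. T
Error handling manages user sessions periodically. 
Data processing manages configuration files increme
This module implements queue items periodically. Er
                                                   
                                                   
                                                   
                                                   
                                                   
                                                   
                                                   
                                                   
                                                   
                                                   
                                                   
                                                   


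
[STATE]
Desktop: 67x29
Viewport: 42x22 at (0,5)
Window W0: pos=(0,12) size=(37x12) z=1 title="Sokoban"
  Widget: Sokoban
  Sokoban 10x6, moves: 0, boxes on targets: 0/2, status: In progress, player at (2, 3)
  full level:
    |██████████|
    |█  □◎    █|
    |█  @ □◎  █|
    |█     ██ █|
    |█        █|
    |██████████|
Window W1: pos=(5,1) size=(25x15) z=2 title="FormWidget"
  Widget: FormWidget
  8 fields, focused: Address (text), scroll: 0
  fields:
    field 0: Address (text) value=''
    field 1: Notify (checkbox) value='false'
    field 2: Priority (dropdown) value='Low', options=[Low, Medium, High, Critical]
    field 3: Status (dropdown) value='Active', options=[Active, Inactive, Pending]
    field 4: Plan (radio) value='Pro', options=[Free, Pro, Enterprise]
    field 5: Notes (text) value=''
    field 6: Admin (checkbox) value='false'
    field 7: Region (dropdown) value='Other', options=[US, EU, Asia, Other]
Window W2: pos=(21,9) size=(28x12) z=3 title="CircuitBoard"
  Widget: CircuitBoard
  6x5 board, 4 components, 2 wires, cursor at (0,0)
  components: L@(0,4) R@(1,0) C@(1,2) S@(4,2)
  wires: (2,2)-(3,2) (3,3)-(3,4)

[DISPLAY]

     ┃  Notify:     [ ]      ┃            
     ┃  Priority:   [Low   ▼]┃            
     ┃  Status:     [Active▼]┃            
     ┃  Plan:       ( ) Free ┃            
     ┃  Notes:      [┏━━━━━━━━━━━━━━━━━━━━
     ┃  Admin:      [┃ CircuitBoard       
     ┃  Region:     [┠────────────────────
┏━━━━┃               ┃   0 1 2 3 4 5      
┃ Sok┃               ┃0  [.]              
┠────┃               ┃                    
┃████┗━━━━━━━━━━━━━━━┃1   R       C       
┃█  □◎    █          ┃                    
┃█  @ □◎  █          ┃2           ·       
┃█     ██ █          ┃            │       
┃█        █          ┃3           ·   · ─ 
┃██████████          ┗━━━━━━━━━━━━━━━━━━━━
┃Moves: 0  0/2                      ┃     
┃                                   ┃     
┗━━━━━━━━━━━━━━━━━━━━━━━━━━━━━━━━━━━┛     
                                          
                                          
                                          


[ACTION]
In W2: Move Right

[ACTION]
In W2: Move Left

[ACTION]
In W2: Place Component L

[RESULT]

     ┃  Notify:     [ ]      ┃            
     ┃  Priority:   [Low   ▼]┃            
     ┃  Status:     [Active▼]┃            
     ┃  Plan:       ( ) Free ┃            
     ┃  Notes:      [┏━━━━━━━━━━━━━━━━━━━━
     ┃  Admin:      [┃ CircuitBoard       
     ┃  Region:     [┠────────────────────
┏━━━━┃               ┃   0 1 2 3 4 5      
┃ Sok┃               ┃0  [L]              
┠────┃               ┃                    
┃████┗━━━━━━━━━━━━━━━┃1   R       C       
┃█  □◎    █          ┃                    
┃█  @ □◎  █          ┃2           ·       
┃█     ██ █          ┃            │       
┃█        █          ┃3           ·   · ─ 
┃██████████          ┗━━━━━━━━━━━━━━━━━━━━
┃Moves: 0  0/2                      ┃     
┃                                   ┃     
┗━━━━━━━━━━━━━━━━━━━━━━━━━━━━━━━━━━━┛     
                                          
                                          
                                          


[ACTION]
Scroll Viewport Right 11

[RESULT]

ify:     [ ]      ┃                       
ority:   [Low   ▼]┃                       
tus:     [Active▼]┃                       
n:       ( ) Free ┃                       
es:      [┏━━━━━━━━━━━━━━━━━━━━━━━━━━┓    
in:      [┃ CircuitBoard             ┃    
ion:     [┠──────────────────────────┨    
          ┃   0 1 2 3 4 5            ┃    
          ┃0  [L]              L     ┃    
          ┃                          ┃    
━━━━━━━━━━┃1   R       C             ┃    
          ┃                          ┃    
          ┃2           ·             ┃    
          ┃            │             ┃    
          ┃3           ·   · ─ ·     ┃    
          ┗━━━━━━━━━━━━━━━━━━━━━━━━━━┛    
0/2                      ┃                
                         ┃                
━━━━━━━━━━━━━━━━━━━━━━━━━┛                
                                          
                                          
                                          


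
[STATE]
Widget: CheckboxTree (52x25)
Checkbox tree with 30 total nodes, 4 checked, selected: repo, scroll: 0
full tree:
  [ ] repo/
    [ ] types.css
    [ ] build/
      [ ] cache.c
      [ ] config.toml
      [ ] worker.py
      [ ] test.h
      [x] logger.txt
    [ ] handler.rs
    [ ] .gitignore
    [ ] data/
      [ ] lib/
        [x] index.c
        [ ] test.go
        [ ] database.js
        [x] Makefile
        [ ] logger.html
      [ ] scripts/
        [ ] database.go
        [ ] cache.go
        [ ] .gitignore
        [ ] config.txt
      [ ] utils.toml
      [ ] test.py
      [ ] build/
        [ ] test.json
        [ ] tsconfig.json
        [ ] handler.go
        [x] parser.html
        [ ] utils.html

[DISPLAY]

>[-] repo/                                          
   [ ] types.css                                    
   [-] build/                                       
     [ ] cache.c                                    
     [ ] config.toml                                
     [ ] worker.py                                  
     [ ] test.h                                     
     [x] logger.txt                                 
   [ ] handler.rs                                   
   [ ] .gitignore                                   
   [-] data/                                        
     [-] lib/                                       
       [x] index.c                                  
       [ ] test.go                                  
       [ ] database.js                              
       [x] Makefile                                 
       [ ] logger.html                              
     [ ] scripts/                                   
       [ ] database.go                              
       [ ] cache.go                                 
       [ ] .gitignore                               
       [ ] config.txt                               
     [ ] utils.toml                                 
     [ ] test.py                                    
     [-] build/                                     


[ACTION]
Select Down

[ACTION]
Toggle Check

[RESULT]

 [-] repo/                                          
>  [x] types.css                                    
   [-] build/                                       
     [ ] cache.c                                    
     [ ] config.toml                                
     [ ] worker.py                                  
     [ ] test.h                                     
     [x] logger.txt                                 
   [ ] handler.rs                                   
   [ ] .gitignore                                   
   [-] data/                                        
     [-] lib/                                       
       [x] index.c                                  
       [ ] test.go                                  
       [ ] database.js                              
       [x] Makefile                                 
       [ ] logger.html                              
     [ ] scripts/                                   
       [ ] database.go                              
       [ ] cache.go                                 
       [ ] .gitignore                               
       [ ] config.txt                               
     [ ] utils.toml                                 
     [ ] test.py                                    
     [-] build/                                     


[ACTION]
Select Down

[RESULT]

 [-] repo/                                          
   [x] types.css                                    
>  [-] build/                                       
     [ ] cache.c                                    
     [ ] config.toml                                
     [ ] worker.py                                  
     [ ] test.h                                     
     [x] logger.txt                                 
   [ ] handler.rs                                   
   [ ] .gitignore                                   
   [-] data/                                        
     [-] lib/                                       
       [x] index.c                                  
       [ ] test.go                                  
       [ ] database.js                              
       [x] Makefile                                 
       [ ] logger.html                              
     [ ] scripts/                                   
       [ ] database.go                              
       [ ] cache.go                                 
       [ ] .gitignore                               
       [ ] config.txt                               
     [ ] utils.toml                                 
     [ ] test.py                                    
     [-] build/                                     


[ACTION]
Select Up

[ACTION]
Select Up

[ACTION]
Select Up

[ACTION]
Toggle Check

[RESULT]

>[x] repo/                                          
   [x] types.css                                    
   [x] build/                                       
     [x] cache.c                                    
     [x] config.toml                                
     [x] worker.py                                  
     [x] test.h                                     
     [x] logger.txt                                 
   [x] handler.rs                                   
   [x] .gitignore                                   
   [x] data/                                        
     [x] lib/                                       
       [x] index.c                                  
       [x] test.go                                  
       [x] database.js                              
       [x] Makefile                                 
       [x] logger.html                              
     [x] scripts/                                   
       [x] database.go                              
       [x] cache.go                                 
       [x] .gitignore                               
       [x] config.txt                               
     [x] utils.toml                                 
     [x] test.py                                    
     [x] build/                                     


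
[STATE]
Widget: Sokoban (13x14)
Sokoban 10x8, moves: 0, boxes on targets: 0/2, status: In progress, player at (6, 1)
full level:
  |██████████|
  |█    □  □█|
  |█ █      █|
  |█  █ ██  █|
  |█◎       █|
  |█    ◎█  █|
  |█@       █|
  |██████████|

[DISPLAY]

██████████   
█    □  □█   
█ █      █   
█  █ ██  █   
█◎       █   
█    ◎█  █   
█@       █   
██████████   
Moves: 0  0/2
             
             
             
             
             


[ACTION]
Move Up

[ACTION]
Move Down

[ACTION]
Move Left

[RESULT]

██████████   
█    □  □█   
█ █      █   
█  █ ██  █   
█◎       █   
█    ◎█  █   
█@       █   
██████████   
Moves: 2  0/2
             
             
             
             
             


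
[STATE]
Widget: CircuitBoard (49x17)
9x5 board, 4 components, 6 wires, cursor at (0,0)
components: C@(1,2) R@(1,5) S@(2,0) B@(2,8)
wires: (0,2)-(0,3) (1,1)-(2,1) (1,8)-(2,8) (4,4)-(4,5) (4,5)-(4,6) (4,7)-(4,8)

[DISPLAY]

   0 1 2 3 4 5 6 7 8                             
0  [.]      · ─ ·                                
                                                 
1       ·   C           R           ·            
        │                           │            
2   S   ·                           B            
                                                 
3                                                
                                                 
4                   · ─ · ─ ·   · ─ ·            
Cursor: (0,0)                                    
                                                 
                                                 
                                                 
                                                 
                                                 
                                                 


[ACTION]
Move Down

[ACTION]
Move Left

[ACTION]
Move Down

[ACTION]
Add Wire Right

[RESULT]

   0 1 2 3 4 5 6 7 8                             
0           · ─ ·                                
                                                 
1       ·   C           R           ·            
        │                           │            
2  [S]─ ·                           B            
                                                 
3                                                
                                                 
4                   · ─ · ─ ·   · ─ ·            
Cursor: (2,0)                                    
                                                 
                                                 
                                                 
                                                 
                                                 
                                                 


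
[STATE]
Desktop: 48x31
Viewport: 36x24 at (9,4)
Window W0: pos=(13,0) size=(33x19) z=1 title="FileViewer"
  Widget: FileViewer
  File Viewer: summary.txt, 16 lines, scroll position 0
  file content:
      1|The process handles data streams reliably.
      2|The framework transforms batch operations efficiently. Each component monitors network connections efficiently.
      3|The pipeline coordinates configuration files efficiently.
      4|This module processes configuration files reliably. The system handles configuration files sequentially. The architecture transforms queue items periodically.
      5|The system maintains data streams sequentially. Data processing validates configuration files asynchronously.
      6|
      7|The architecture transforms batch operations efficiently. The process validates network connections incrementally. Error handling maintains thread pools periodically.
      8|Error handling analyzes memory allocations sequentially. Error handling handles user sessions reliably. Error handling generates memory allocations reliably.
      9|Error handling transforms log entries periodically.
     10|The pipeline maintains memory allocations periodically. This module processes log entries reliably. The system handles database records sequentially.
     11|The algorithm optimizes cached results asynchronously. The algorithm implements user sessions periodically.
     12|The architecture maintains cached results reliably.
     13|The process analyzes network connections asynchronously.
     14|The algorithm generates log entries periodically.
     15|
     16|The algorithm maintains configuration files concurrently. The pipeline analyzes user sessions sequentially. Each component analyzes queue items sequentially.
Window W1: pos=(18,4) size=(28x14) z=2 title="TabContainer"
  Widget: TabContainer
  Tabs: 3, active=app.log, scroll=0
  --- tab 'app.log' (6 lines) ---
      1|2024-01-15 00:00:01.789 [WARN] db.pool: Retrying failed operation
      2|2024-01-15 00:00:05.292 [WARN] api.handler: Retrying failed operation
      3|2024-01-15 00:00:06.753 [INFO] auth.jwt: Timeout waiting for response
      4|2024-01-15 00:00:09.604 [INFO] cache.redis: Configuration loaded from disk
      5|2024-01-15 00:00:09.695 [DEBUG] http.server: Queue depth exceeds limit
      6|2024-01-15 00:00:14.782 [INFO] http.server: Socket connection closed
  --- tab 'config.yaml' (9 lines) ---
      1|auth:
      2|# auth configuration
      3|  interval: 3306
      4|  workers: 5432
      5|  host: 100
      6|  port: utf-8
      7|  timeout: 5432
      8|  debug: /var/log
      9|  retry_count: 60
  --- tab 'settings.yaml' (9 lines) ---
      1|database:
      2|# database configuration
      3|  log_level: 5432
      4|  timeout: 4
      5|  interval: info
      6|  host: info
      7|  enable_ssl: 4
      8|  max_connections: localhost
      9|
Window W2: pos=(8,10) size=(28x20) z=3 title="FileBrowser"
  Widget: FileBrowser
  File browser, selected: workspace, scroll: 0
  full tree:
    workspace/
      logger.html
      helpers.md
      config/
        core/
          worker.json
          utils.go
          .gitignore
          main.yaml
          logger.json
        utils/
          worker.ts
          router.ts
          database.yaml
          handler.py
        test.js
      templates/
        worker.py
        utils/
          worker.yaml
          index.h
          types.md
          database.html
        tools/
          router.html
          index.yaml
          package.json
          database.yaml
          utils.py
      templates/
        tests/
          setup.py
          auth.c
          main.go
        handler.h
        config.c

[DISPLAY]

    ┃The ┏━━━━━━━━━━━━━━━━━━━━━━━━━━
    ┃The ┃ TabContainer             
    ┃This┠──────────────────────────
    ┃The ┃[app.log]│ config.yaml │ s
    ┃    ┃──────────────────────────
    ┃The ┃2024-01-15 00:00:01.789 [W
━━━━━━━━━━━━━━━━━━━━━━━━━━┓05.292 [W
 FileBrowser              ┃06.753 [I
──────────────────────────┨09.604 [I
> [-] workspace/          ┃09.695 [D
    logger.html           ┃14.782 [I
    helpers.md            ┃         
    [+] config/           ┃         
    [+] templates/        ┃━━━━━━━━━
    [+] templates/        ┃━━━━━━━━━
                          ┃         
                          ┃         
                          ┃         
                          ┃         
                          ┃         
                          ┃         
                          ┃         
                          ┃         
                          ┃         


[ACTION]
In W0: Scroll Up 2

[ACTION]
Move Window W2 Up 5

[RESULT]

    ┃The ┏━━━━━━━━━━━━━━━━━━━━━━━━━━
━━━━━━━━━━━━━━━━━━━━━━━━━━┓         
 FileBrowser              ┃─────────
──────────────────────────┨.yaml │ s
> [-] workspace/          ┃─────────
    logger.html           ┃01.789 [W
    helpers.md            ┃05.292 [W
    [+] config/           ┃06.753 [I
    [+] templates/        ┃09.604 [I
    [+] templates/        ┃09.695 [D
                          ┃14.782 [I
                          ┃         
                          ┃         
                          ┃━━━━━━━━━
                          ┃━━━━━━━━━
                          ┃         
                          ┃         
                          ┃         
                          ┃         
                          ┃         
━━━━━━━━━━━━━━━━━━━━━━━━━━┛         
                                    
                                    
                                    


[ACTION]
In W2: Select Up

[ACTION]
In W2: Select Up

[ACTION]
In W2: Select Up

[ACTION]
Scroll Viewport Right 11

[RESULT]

 ┃The ┏━━━━━━━━━━━━━━━━━━━━━━━━━━┓  
━━━━━━━━━━━━━━━━━━━━━━━┓         ┃  
leBrowser              ┃─────────┨  
───────────────────────┨.yaml │ s┃  
-] workspace/          ┃─────────┃  
 logger.html           ┃01.789 [W┃  
 helpers.md            ┃05.292 [W┃  
 [+] config/           ┃06.753 [I┃  
 [+] templates/        ┃09.604 [I┃  
 [+] templates/        ┃09.695 [D┃  
                       ┃14.782 [I┃  
                       ┃         ┃  
                       ┃         ┃  
                       ┃━━━━━━━━━┛  
                       ┃━━━━━━━━━┛  
                       ┃            
                       ┃            
                       ┃            
                       ┃            
                       ┃            
━━━━━━━━━━━━━━━━━━━━━━━┛            
                                    
                                    
                                    


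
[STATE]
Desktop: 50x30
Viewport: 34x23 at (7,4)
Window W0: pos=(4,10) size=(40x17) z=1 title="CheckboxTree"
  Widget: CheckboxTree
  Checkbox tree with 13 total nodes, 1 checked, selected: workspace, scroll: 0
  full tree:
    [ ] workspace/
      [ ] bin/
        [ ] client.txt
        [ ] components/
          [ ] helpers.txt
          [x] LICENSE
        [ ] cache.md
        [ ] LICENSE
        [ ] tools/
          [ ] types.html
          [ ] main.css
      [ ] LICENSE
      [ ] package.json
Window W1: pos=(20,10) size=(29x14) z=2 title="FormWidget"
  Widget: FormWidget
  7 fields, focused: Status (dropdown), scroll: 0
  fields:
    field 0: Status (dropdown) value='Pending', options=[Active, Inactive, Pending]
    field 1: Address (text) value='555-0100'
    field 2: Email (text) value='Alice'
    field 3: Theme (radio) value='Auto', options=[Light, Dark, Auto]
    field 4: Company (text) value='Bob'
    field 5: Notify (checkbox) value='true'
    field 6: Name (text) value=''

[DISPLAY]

                                  
                                  
                                  
                                  
                                  
                                  
━━━━━━━━━━━━━┏━━━━━━━━━━━━━━━━━━━━
heckboxTree  ┃ FormWidget         
─────────────┠────────────────────
-] workspace/┃> Status:     [Pendi
 [-] bin/    ┃  Address:    [555-0
   [ ] client┃  Email:      [Alice
   [-] compon┃  Theme:      ( ) Li
     [ ] help┃  Company:    [Bob  
     [x] LICE┃  Notify:     [x]   
   [ ] cache.┃  Name:       [     
   [ ] LICENS┃                    
   [ ] tools/┃                    
     [ ] type┃                    
     [ ] main┗━━━━━━━━━━━━━━━━━━━━
 [ ] LICENSE                      
 [ ] package.json                 
━━━━━━━━━━━━━━━━━━━━━━━━━━━━━━━━━━


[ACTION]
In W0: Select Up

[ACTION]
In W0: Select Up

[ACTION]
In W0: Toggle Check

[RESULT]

                                  
                                  
                                  
                                  
                                  
                                  
━━━━━━━━━━━━━┏━━━━━━━━━━━━━━━━━━━━
heckboxTree  ┃ FormWidget         
─────────────┠────────────────────
x] workspace/┃> Status:     [Pendi
 [x] bin/    ┃  Address:    [555-0
   [x] client┃  Email:      [Alice
   [x] compon┃  Theme:      ( ) Li
     [x] help┃  Company:    [Bob  
     [x] LICE┃  Notify:     [x]   
   [x] cache.┃  Name:       [     
   [x] LICENS┃                    
   [x] tools/┃                    
     [x] type┃                    
     [x] main┗━━━━━━━━━━━━━━━━━━━━
 [x] LICENSE                      
 [x] package.json                 
━━━━━━━━━━━━━━━━━━━━━━━━━━━━━━━━━━


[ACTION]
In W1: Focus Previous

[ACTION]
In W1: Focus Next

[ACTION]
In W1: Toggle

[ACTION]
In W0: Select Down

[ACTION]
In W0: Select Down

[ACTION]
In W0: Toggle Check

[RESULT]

                                  
                                  
                                  
                                  
                                  
                                  
━━━━━━━━━━━━━┏━━━━━━━━━━━━━━━━━━━━
heckboxTree  ┃ FormWidget         
─────────────┠────────────────────
-] workspace/┃> Status:     [Pendi
 [-] bin/    ┃  Address:    [555-0
   [ ] client┃  Email:      [Alice
   [x] compon┃  Theme:      ( ) Li
     [x] help┃  Company:    [Bob  
     [x] LICE┃  Notify:     [x]   
   [x] cache.┃  Name:       [     
   [x] LICENS┃                    
   [x] tools/┃                    
     [x] type┃                    
     [x] main┗━━━━━━━━━━━━━━━━━━━━
 [x] LICENSE                      
 [x] package.json                 
━━━━━━━━━━━━━━━━━━━━━━━━━━━━━━━━━━
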